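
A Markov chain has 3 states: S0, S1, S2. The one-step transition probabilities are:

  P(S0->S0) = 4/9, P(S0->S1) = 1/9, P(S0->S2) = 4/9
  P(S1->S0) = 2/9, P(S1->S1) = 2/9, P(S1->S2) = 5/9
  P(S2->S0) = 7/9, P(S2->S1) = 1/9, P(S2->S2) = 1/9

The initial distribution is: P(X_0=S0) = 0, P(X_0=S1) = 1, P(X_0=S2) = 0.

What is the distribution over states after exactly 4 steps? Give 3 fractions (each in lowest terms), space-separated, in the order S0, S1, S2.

Answer: 3530/6561 821/6561 2210/6561

Derivation:
Propagating the distribution step by step (d_{t+1} = d_t * P):
d_0 = (S0=0, S1=1, S2=0)
  d_1[S0] = 0*4/9 + 1*2/9 + 0*7/9 = 2/9
  d_1[S1] = 0*1/9 + 1*2/9 + 0*1/9 = 2/9
  d_1[S2] = 0*4/9 + 1*5/9 + 0*1/9 = 5/9
d_1 = (S0=2/9, S1=2/9, S2=5/9)
  d_2[S0] = 2/9*4/9 + 2/9*2/9 + 5/9*7/9 = 47/81
  d_2[S1] = 2/9*1/9 + 2/9*2/9 + 5/9*1/9 = 11/81
  d_2[S2] = 2/9*4/9 + 2/9*5/9 + 5/9*1/9 = 23/81
d_2 = (S0=47/81, S1=11/81, S2=23/81)
  d_3[S0] = 47/81*4/9 + 11/81*2/9 + 23/81*7/9 = 371/729
  d_3[S1] = 47/81*1/9 + 11/81*2/9 + 23/81*1/9 = 92/729
  d_3[S2] = 47/81*4/9 + 11/81*5/9 + 23/81*1/9 = 266/729
d_3 = (S0=371/729, S1=92/729, S2=266/729)
  d_4[S0] = 371/729*4/9 + 92/729*2/9 + 266/729*7/9 = 3530/6561
  d_4[S1] = 371/729*1/9 + 92/729*2/9 + 266/729*1/9 = 821/6561
  d_4[S2] = 371/729*4/9 + 92/729*5/9 + 266/729*1/9 = 2210/6561
d_4 = (S0=3530/6561, S1=821/6561, S2=2210/6561)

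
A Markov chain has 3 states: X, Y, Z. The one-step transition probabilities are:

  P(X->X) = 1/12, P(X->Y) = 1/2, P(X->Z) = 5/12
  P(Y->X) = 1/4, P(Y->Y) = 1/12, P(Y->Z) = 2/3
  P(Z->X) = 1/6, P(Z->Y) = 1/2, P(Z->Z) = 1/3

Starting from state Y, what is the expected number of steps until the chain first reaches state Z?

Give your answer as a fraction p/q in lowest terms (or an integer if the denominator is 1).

Let h_i = expected steps to first reach Z from state i.
Boundary: h_Z = 0.
First-step equations for the other states:
  h_X = 1 + 1/12*h_X + 1/2*h_Y + 5/12*h_Z
  h_Y = 1 + 1/4*h_X + 1/12*h_Y + 2/3*h_Z

Substituting h_Z = 0 and rearranging gives the linear system (I - Q) h = 1:
  [11/12, -1/2] . (h_X, h_Y) = 1
  [-1/4, 11/12] . (h_X, h_Y) = 1

Solving yields:
  h_X = 204/103
  h_Y = 168/103

Starting state is Y, so the expected hitting time is h_Y = 168/103.

Answer: 168/103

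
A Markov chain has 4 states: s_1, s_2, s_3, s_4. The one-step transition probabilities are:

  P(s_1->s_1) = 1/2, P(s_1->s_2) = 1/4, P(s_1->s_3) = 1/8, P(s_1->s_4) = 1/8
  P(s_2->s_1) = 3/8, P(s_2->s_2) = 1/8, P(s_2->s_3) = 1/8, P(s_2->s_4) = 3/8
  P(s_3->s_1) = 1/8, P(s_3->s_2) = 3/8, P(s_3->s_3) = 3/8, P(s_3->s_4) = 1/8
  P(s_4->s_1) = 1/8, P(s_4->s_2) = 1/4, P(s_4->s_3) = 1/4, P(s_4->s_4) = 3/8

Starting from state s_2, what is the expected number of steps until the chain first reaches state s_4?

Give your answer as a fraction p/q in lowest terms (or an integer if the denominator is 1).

Answer: 21/5

Derivation:
Let h_i = expected steps to first reach s_4 from state i.
Boundary: h_s_4 = 0.
First-step equations for the other states:
  h_s_1 = 1 + 1/2*h_s_1 + 1/4*h_s_2 + 1/8*h_s_3 + 1/8*h_s_4
  h_s_2 = 1 + 3/8*h_s_1 + 1/8*h_s_2 + 1/8*h_s_3 + 3/8*h_s_4
  h_s_3 = 1 + 1/8*h_s_1 + 3/8*h_s_2 + 3/8*h_s_3 + 1/8*h_s_4

Substituting h_s_4 = 0 and rearranging gives the linear system (I - Q) h = 1:
  [1/2, -1/4, -1/8] . (h_s_1, h_s_2, h_s_3) = 1
  [-3/8, 7/8, -1/8] . (h_s_1, h_s_2, h_s_3) = 1
  [-1/8, -3/8, 5/8] . (h_s_1, h_s_2, h_s_3) = 1

Solving yields:
  h_s_1 = 27/5
  h_s_2 = 21/5
  h_s_3 = 26/5

Starting state is s_2, so the expected hitting time is h_s_2 = 21/5.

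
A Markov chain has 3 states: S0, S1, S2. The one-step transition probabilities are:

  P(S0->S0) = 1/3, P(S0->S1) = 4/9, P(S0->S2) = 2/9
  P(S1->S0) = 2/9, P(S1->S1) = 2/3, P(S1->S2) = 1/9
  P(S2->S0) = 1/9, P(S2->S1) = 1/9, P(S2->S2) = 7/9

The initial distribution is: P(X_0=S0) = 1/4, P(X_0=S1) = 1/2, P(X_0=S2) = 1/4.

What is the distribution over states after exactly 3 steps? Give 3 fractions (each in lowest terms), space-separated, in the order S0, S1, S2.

Answer: 607/2916 314/729 13/36

Derivation:
Propagating the distribution step by step (d_{t+1} = d_t * P):
d_0 = (S0=1/4, S1=1/2, S2=1/4)
  d_1[S0] = 1/4*1/3 + 1/2*2/9 + 1/4*1/9 = 2/9
  d_1[S1] = 1/4*4/9 + 1/2*2/3 + 1/4*1/9 = 17/36
  d_1[S2] = 1/4*2/9 + 1/2*1/9 + 1/4*7/9 = 11/36
d_1 = (S0=2/9, S1=17/36, S2=11/36)
  d_2[S0] = 2/9*1/3 + 17/36*2/9 + 11/36*1/9 = 23/108
  d_2[S1] = 2/9*4/9 + 17/36*2/3 + 11/36*1/9 = 145/324
  d_2[S2] = 2/9*2/9 + 17/36*1/9 + 11/36*7/9 = 55/162
d_2 = (S0=23/108, S1=145/324, S2=55/162)
  d_3[S0] = 23/108*1/3 + 145/324*2/9 + 55/162*1/9 = 607/2916
  d_3[S1] = 23/108*4/9 + 145/324*2/3 + 55/162*1/9 = 314/729
  d_3[S2] = 23/108*2/9 + 145/324*1/9 + 55/162*7/9 = 13/36
d_3 = (S0=607/2916, S1=314/729, S2=13/36)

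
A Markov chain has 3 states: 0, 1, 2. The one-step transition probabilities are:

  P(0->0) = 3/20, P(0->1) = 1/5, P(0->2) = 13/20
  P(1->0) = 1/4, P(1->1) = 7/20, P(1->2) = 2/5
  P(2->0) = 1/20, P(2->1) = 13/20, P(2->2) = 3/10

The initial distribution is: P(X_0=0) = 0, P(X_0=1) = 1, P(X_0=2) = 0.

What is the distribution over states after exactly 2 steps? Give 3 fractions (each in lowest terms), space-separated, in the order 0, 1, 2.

Propagating the distribution step by step (d_{t+1} = d_t * P):
d_0 = (0=0, 1=1, 2=0)
  d_1[0] = 0*3/20 + 1*1/4 + 0*1/20 = 1/4
  d_1[1] = 0*1/5 + 1*7/20 + 0*13/20 = 7/20
  d_1[2] = 0*13/20 + 1*2/5 + 0*3/10 = 2/5
d_1 = (0=1/4, 1=7/20, 2=2/5)
  d_2[0] = 1/4*3/20 + 7/20*1/4 + 2/5*1/20 = 29/200
  d_2[1] = 1/4*1/5 + 7/20*7/20 + 2/5*13/20 = 173/400
  d_2[2] = 1/4*13/20 + 7/20*2/5 + 2/5*3/10 = 169/400
d_2 = (0=29/200, 1=173/400, 2=169/400)

Answer: 29/200 173/400 169/400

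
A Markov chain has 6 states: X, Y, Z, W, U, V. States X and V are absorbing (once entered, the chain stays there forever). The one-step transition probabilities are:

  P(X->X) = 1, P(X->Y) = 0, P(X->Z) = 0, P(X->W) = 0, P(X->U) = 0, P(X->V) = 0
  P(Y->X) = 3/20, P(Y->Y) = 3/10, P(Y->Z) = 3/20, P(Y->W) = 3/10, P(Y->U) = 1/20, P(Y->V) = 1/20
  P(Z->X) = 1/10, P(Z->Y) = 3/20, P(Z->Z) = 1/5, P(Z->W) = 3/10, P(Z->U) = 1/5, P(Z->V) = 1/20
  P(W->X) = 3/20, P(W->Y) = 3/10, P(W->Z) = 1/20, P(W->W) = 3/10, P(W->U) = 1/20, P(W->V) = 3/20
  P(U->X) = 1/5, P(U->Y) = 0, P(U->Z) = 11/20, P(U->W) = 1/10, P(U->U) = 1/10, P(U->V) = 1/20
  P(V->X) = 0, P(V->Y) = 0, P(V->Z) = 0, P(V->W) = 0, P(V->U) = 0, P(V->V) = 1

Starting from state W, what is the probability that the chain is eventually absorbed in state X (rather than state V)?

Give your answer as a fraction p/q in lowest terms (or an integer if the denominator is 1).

Answer: 4419/7532

Derivation:
Let a_i = P(absorbed in X | start in state i).
Boundary conditions: a_X = 1, a_V = 0.
For each transient state i, a_i = sum_j P(i->j) * a_j:
  a_Y = 3/20*a_X + 3/10*a_Y + 3/20*a_Z + 3/10*a_W + 1/20*a_U + 1/20*a_V
  a_Z = 1/10*a_X + 3/20*a_Y + 1/5*a_Z + 3/10*a_W + 1/5*a_U + 1/20*a_V
  a_W = 3/20*a_X + 3/10*a_Y + 1/20*a_Z + 3/10*a_W + 1/20*a_U + 3/20*a_V
  a_U = 1/5*a_X + 0*a_Y + 11/20*a_Z + 1/10*a_W + 1/10*a_U + 1/20*a_V

Substituting a_X = 1 and a_V = 0, rearrange to (I - Q) a = r where r[i] = P(i -> X):
  [7/10, -3/20, -3/10, -1/20] . (a_Y, a_Z, a_W, a_U) = 3/20
  [-3/20, 4/5, -3/10, -1/5] . (a_Y, a_Z, a_W, a_U) = 1/10
  [-3/10, -1/20, 7/10, -1/20] . (a_Y, a_Z, a_W, a_U) = 3/20
  [0, -11/20, -1/10, 9/10] . (a_Y, a_Z, a_W, a_U) = 1/5

Solving yields:
  a_Y = 2449/3766
  a_Z = 2395/3766
  a_W = 4419/7532
  a_U = 1273/1883

Starting state is W, so the absorption probability is a_W = 4419/7532.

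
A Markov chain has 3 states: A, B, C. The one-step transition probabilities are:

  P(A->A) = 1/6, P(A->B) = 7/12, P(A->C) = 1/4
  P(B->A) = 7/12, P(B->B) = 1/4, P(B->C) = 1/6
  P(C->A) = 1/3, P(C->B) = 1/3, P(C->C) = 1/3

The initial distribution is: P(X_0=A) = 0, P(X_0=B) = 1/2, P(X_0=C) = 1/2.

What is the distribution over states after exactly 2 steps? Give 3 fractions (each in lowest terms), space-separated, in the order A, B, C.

Propagating the distribution step by step (d_{t+1} = d_t * P):
d_0 = (A=0, B=1/2, C=1/2)
  d_1[A] = 0*1/6 + 1/2*7/12 + 1/2*1/3 = 11/24
  d_1[B] = 0*7/12 + 1/2*1/4 + 1/2*1/3 = 7/24
  d_1[C] = 0*1/4 + 1/2*1/6 + 1/2*1/3 = 1/4
d_1 = (A=11/24, B=7/24, C=1/4)
  d_2[A] = 11/24*1/6 + 7/24*7/12 + 1/4*1/3 = 95/288
  d_2[B] = 11/24*7/12 + 7/24*1/4 + 1/4*1/3 = 61/144
  d_2[C] = 11/24*1/4 + 7/24*1/6 + 1/4*1/3 = 71/288
d_2 = (A=95/288, B=61/144, C=71/288)

Answer: 95/288 61/144 71/288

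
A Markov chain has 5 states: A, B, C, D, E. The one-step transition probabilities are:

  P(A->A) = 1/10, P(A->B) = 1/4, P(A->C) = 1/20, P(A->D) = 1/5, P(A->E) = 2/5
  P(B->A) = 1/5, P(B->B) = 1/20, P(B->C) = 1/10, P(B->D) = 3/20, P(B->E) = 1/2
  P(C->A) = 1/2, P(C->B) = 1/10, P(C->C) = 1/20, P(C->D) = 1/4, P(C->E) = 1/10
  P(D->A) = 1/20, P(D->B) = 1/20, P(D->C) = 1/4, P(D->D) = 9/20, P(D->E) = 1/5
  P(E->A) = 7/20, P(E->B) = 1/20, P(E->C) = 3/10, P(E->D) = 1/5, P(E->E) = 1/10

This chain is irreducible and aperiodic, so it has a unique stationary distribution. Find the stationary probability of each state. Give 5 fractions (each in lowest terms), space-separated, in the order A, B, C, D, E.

Answer: 847/3802 5089/49426 4155/24713 13395/49426 11621/49426

Derivation:
The stationary distribution satisfies pi = pi * P, i.e.:
  pi_A = 1/10*pi_A + 1/5*pi_B + 1/2*pi_C + 1/20*pi_D + 7/20*pi_E
  pi_B = 1/4*pi_A + 1/20*pi_B + 1/10*pi_C + 1/20*pi_D + 1/20*pi_E
  pi_C = 1/20*pi_A + 1/10*pi_B + 1/20*pi_C + 1/4*pi_D + 3/10*pi_E
  pi_D = 1/5*pi_A + 3/20*pi_B + 1/4*pi_C + 9/20*pi_D + 1/5*pi_E
  pi_E = 2/5*pi_A + 1/2*pi_B + 1/10*pi_C + 1/5*pi_D + 1/10*pi_E
with normalization: pi_A + pi_B + pi_C + pi_D + pi_E = 1.

Using the first 4 balance equations plus normalization, the linear system A*pi = b is:
  [-9/10, 1/5, 1/2, 1/20, 7/20] . pi = 0
  [1/4, -19/20, 1/10, 1/20, 1/20] . pi = 0
  [1/20, 1/10, -19/20, 1/4, 3/10] . pi = 0
  [1/5, 3/20, 1/4, -11/20, 1/5] . pi = 0
  [1, 1, 1, 1, 1] . pi = 1

Solving yields:
  pi_A = 847/3802
  pi_B = 5089/49426
  pi_C = 4155/24713
  pi_D = 13395/49426
  pi_E = 11621/49426

Verification (pi * P):
  847/3802*1/10 + 5089/49426*1/5 + 4155/24713*1/2 + 13395/49426*1/20 + 11621/49426*7/20 = 847/3802 = pi_A  (ok)
  847/3802*1/4 + 5089/49426*1/20 + 4155/24713*1/10 + 13395/49426*1/20 + 11621/49426*1/20 = 5089/49426 = pi_B  (ok)
  847/3802*1/20 + 5089/49426*1/10 + 4155/24713*1/20 + 13395/49426*1/4 + 11621/49426*3/10 = 4155/24713 = pi_C  (ok)
  847/3802*1/5 + 5089/49426*3/20 + 4155/24713*1/4 + 13395/49426*9/20 + 11621/49426*1/5 = 13395/49426 = pi_D  (ok)
  847/3802*2/5 + 5089/49426*1/2 + 4155/24713*1/10 + 13395/49426*1/5 + 11621/49426*1/10 = 11621/49426 = pi_E  (ok)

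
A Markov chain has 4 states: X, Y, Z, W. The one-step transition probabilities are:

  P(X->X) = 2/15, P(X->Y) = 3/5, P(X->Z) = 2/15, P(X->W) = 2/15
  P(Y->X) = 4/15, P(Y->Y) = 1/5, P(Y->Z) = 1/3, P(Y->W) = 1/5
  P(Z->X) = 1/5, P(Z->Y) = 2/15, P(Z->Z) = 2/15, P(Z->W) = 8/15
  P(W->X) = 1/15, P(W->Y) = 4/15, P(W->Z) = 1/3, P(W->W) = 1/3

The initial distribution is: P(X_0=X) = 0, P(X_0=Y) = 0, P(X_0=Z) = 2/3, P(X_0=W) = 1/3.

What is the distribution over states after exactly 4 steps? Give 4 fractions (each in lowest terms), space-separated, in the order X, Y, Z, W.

Answer: 4964/30375 13733/50625 12623/50625 47987/151875

Derivation:
Propagating the distribution step by step (d_{t+1} = d_t * P):
d_0 = (X=0, Y=0, Z=2/3, W=1/3)
  d_1[X] = 0*2/15 + 0*4/15 + 2/3*1/5 + 1/3*1/15 = 7/45
  d_1[Y] = 0*3/5 + 0*1/5 + 2/3*2/15 + 1/3*4/15 = 8/45
  d_1[Z] = 0*2/15 + 0*1/3 + 2/3*2/15 + 1/3*1/3 = 1/5
  d_1[W] = 0*2/15 + 0*1/5 + 2/3*8/15 + 1/3*1/3 = 7/15
d_1 = (X=7/45, Y=8/45, Z=1/5, W=7/15)
  d_2[X] = 7/45*2/15 + 8/45*4/15 + 1/5*1/5 + 7/15*1/15 = 94/675
  d_2[Y] = 7/45*3/5 + 8/45*1/5 + 1/5*2/15 + 7/15*4/15 = 7/25
  d_2[Z] = 7/45*2/15 + 8/45*1/3 + 1/5*2/15 + 7/15*1/3 = 59/225
  d_2[W] = 7/45*2/15 + 8/45*1/5 + 1/5*8/15 + 7/15*1/3 = 43/135
d_2 = (X=94/675, Y=7/25, Z=59/225, W=43/135)
  d_3[X] = 94/675*2/15 + 7/25*4/15 + 59/225*1/5 + 43/135*1/15 = 338/2025
  d_3[Y] = 94/675*3/5 + 7/25*1/5 + 59/225*2/15 + 43/135*4/15 = 2627/10125
  d_3[Z] = 94/675*2/15 + 7/25*1/3 + 59/225*2/15 + 43/135*1/3 = 854/3375
  d_3[W] = 94/675*2/15 + 7/25*1/5 + 59/225*8/15 + 43/135*1/3 = 1082/3375
d_3 = (X=338/2025, Y=2627/10125, Z=854/3375, W=1082/3375)
  d_4[X] = 338/2025*2/15 + 2627/10125*4/15 + 854/3375*1/5 + 1082/3375*1/15 = 4964/30375
  d_4[Y] = 338/2025*3/5 + 2627/10125*1/5 + 854/3375*2/15 + 1082/3375*4/15 = 13733/50625
  d_4[Z] = 338/2025*2/15 + 2627/10125*1/3 + 854/3375*2/15 + 1082/3375*1/3 = 12623/50625
  d_4[W] = 338/2025*2/15 + 2627/10125*1/5 + 854/3375*8/15 + 1082/3375*1/3 = 47987/151875
d_4 = (X=4964/30375, Y=13733/50625, Z=12623/50625, W=47987/151875)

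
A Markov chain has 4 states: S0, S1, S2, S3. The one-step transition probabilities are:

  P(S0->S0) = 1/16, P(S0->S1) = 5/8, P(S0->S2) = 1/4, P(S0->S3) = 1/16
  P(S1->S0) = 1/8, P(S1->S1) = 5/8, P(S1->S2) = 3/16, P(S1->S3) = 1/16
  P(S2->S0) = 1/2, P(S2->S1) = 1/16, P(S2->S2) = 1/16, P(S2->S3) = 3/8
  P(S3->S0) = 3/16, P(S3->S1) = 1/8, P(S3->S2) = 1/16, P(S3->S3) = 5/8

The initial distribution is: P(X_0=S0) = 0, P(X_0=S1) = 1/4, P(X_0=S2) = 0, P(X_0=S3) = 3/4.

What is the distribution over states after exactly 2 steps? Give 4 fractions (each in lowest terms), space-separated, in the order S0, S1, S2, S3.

Propagating the distribution step by step (d_{t+1} = d_t * P):
d_0 = (S0=0, S1=1/4, S2=0, S3=3/4)
  d_1[S0] = 0*1/16 + 1/4*1/8 + 0*1/2 + 3/4*3/16 = 11/64
  d_1[S1] = 0*5/8 + 1/4*5/8 + 0*1/16 + 3/4*1/8 = 1/4
  d_1[S2] = 0*1/4 + 1/4*3/16 + 0*1/16 + 3/4*1/16 = 3/32
  d_1[S3] = 0*1/16 + 1/4*1/16 + 0*3/8 + 3/4*5/8 = 31/64
d_1 = (S0=11/64, S1=1/4, S2=3/32, S3=31/64)
  d_2[S0] = 11/64*1/16 + 1/4*1/8 + 3/32*1/2 + 31/64*3/16 = 23/128
  d_2[S1] = 11/64*5/8 + 1/4*5/8 + 3/32*1/16 + 31/64*1/8 = 169/512
  d_2[S2] = 11/64*1/4 + 1/4*3/16 + 3/32*1/16 + 31/64*1/16 = 129/1024
  d_2[S3] = 11/64*1/16 + 1/4*1/16 + 3/32*3/8 + 31/64*5/8 = 373/1024
d_2 = (S0=23/128, S1=169/512, S2=129/1024, S3=373/1024)

Answer: 23/128 169/512 129/1024 373/1024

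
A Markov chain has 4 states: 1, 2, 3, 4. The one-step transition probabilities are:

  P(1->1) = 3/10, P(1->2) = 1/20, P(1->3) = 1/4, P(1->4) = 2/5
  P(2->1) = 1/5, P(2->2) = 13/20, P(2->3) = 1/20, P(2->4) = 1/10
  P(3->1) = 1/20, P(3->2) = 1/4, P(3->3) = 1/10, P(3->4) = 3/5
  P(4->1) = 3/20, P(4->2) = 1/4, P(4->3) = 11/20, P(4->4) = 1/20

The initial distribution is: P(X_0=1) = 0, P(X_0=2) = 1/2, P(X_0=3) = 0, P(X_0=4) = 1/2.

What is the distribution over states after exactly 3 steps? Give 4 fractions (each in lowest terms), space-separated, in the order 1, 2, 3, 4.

Propagating the distribution step by step (d_{t+1} = d_t * P):
d_0 = (1=0, 2=1/2, 3=0, 4=1/2)
  d_1[1] = 0*3/10 + 1/2*1/5 + 0*1/20 + 1/2*3/20 = 7/40
  d_1[2] = 0*1/20 + 1/2*13/20 + 0*1/4 + 1/2*1/4 = 9/20
  d_1[3] = 0*1/4 + 1/2*1/20 + 0*1/10 + 1/2*11/20 = 3/10
  d_1[4] = 0*2/5 + 1/2*1/10 + 0*3/5 + 1/2*1/20 = 3/40
d_1 = (1=7/40, 2=9/20, 3=3/10, 4=3/40)
  d_2[1] = 7/40*3/10 + 9/20*1/5 + 3/10*1/20 + 3/40*3/20 = 27/160
  d_2[2] = 7/40*1/20 + 9/20*13/20 + 3/10*1/4 + 3/40*1/4 = 79/200
  d_2[3] = 7/40*1/4 + 9/20*1/20 + 3/10*1/10 + 3/40*11/20 = 11/80
  d_2[4] = 7/40*2/5 + 9/20*1/10 + 3/10*3/5 + 3/40*1/20 = 239/800
d_2 = (1=27/160, 2=79/200, 3=11/80, 4=239/800)
  d_3[1] = 27/160*3/10 + 79/200*1/5 + 11/80*1/20 + 239/800*3/20 = 2901/16000
  d_3[2] = 27/160*1/20 + 79/200*13/20 + 11/80*1/4 + 239/800*1/4 = 1497/4000
  d_3[3] = 27/160*1/4 + 79/200*1/20 + 11/80*1/10 + 239/800*11/20 = 6/25
  d_3[4] = 27/160*2/5 + 79/200*1/10 + 11/80*3/5 + 239/800*1/20 = 3271/16000
d_3 = (1=2901/16000, 2=1497/4000, 3=6/25, 4=3271/16000)

Answer: 2901/16000 1497/4000 6/25 3271/16000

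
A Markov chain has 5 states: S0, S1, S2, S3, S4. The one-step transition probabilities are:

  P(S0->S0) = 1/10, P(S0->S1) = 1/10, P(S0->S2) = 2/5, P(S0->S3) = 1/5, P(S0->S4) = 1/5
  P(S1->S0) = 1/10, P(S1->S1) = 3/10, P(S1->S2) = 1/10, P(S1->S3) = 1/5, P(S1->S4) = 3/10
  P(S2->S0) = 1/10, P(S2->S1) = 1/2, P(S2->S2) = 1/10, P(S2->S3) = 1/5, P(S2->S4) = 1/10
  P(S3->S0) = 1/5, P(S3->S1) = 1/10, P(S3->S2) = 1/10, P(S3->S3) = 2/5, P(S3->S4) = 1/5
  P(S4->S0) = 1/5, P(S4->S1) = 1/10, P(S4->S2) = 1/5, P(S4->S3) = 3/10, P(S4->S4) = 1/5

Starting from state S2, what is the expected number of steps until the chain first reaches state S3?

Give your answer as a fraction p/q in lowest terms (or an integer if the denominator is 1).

Let h_i = expected steps to first reach S3 from state i.
Boundary: h_S3 = 0.
First-step equations for the other states:
  h_S0 = 1 + 1/10*h_S0 + 1/10*h_S1 + 2/5*h_S2 + 1/5*h_S3 + 1/5*h_S4
  h_S1 = 1 + 1/10*h_S0 + 3/10*h_S1 + 1/10*h_S2 + 1/5*h_S3 + 3/10*h_S4
  h_S2 = 1 + 1/10*h_S0 + 1/2*h_S1 + 1/10*h_S2 + 1/5*h_S3 + 1/10*h_S4
  h_S4 = 1 + 1/5*h_S0 + 1/10*h_S1 + 1/5*h_S2 + 3/10*h_S3 + 1/5*h_S4

Substituting h_S3 = 0 and rearranging gives the linear system (I - Q) h = 1:
  [9/10, -1/10, -2/5, -1/5] . (h_S0, h_S1, h_S2, h_S4) = 1
  [-1/10, 7/10, -1/10, -3/10] . (h_S0, h_S1, h_S2, h_S4) = 1
  [-1/10, -1/2, 9/10, -1/10] . (h_S0, h_S1, h_S2, h_S4) = 1
  [-1/5, -1/10, -1/5, 4/5] . (h_S0, h_S1, h_S2, h_S4) = 1

Solving yields:
  h_S0 = 1440/317
  h_S1 = 1420/317
  h_S2 = 1445/317
  h_S4 = 1295/317

Starting state is S2, so the expected hitting time is h_S2 = 1445/317.

Answer: 1445/317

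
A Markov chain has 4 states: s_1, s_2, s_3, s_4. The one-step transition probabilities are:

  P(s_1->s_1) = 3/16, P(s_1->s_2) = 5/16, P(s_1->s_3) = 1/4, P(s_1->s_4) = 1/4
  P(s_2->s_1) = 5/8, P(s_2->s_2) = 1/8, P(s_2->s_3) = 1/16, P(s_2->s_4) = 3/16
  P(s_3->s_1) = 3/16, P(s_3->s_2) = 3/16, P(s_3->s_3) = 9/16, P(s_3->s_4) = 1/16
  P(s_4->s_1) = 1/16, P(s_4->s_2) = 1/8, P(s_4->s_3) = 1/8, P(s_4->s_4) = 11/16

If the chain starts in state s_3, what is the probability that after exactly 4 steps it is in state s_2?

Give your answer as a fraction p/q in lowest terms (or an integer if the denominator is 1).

Computing P^4 by repeated multiplication:
P^1 =
  s_1: [3/16, 5/16, 1/4, 1/4]
  s_2: [5/8, 1/8, 1/16, 3/16]
  s_3: [3/16, 3/16, 9/16, 1/16]
  s_4: [1/16, 1/8, 1/8, 11/16]
P^2 =
  s_1: [75/256, 45/256, 61/256, 75/256]
  s_2: [7/32, 63/256, 57/256, 5/16]
  s_3: [67/256, 25/128, 49/128, 41/256]
  s_4: [5/32, 37/256, 23/128, 133/256]
P^3 =
  s_1: [933/4096, 399/2048, 261/1024, 1321/4096]
  s_2: [1049/4096, 737/4096, 15/64, 675/2048]
  s_3: [259/1024, 811/4096, 641/2048, 967/4096]
  s_4: [761/4096, 339/2048, 877/4096, 445/1024]
P^4 =
  s_1: [119/512, 12035/65536, 2071/8192, 21701/65536]
  s_2: [14747/65536, 12299/65536, 16273/65536, 22217/65536]
  s_3: [16031/65536, 6291/32768, 18427/65536, 289/1024]
  s_4: [6737/32768, 1419/8192, 15175/65536, 25535/65536]

(P^4)[s_3 -> s_2] = 6291/32768

Answer: 6291/32768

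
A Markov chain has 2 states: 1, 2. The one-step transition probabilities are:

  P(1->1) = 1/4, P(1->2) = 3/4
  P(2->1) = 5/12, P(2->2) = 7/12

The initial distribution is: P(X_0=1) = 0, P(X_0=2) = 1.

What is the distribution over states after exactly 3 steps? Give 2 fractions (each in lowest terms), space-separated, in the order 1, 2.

Answer: 155/432 277/432

Derivation:
Propagating the distribution step by step (d_{t+1} = d_t * P):
d_0 = (1=0, 2=1)
  d_1[1] = 0*1/4 + 1*5/12 = 5/12
  d_1[2] = 0*3/4 + 1*7/12 = 7/12
d_1 = (1=5/12, 2=7/12)
  d_2[1] = 5/12*1/4 + 7/12*5/12 = 25/72
  d_2[2] = 5/12*3/4 + 7/12*7/12 = 47/72
d_2 = (1=25/72, 2=47/72)
  d_3[1] = 25/72*1/4 + 47/72*5/12 = 155/432
  d_3[2] = 25/72*3/4 + 47/72*7/12 = 277/432
d_3 = (1=155/432, 2=277/432)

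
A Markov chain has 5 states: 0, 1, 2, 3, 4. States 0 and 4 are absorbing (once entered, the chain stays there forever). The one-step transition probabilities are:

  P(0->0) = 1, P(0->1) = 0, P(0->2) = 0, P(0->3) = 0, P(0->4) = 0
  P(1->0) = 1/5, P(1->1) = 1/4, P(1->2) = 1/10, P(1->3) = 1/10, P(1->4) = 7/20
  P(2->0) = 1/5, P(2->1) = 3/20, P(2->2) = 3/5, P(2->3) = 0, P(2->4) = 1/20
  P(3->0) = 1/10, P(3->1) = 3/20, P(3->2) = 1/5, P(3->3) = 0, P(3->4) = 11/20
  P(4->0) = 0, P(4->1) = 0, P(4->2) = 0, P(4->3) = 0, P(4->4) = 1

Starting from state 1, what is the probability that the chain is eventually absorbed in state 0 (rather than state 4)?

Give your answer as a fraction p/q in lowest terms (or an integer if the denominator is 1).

Let a_i = P(absorbed in 0 | start in state i).
Boundary conditions: a_0 = 1, a_4 = 0.
For each transient state i, a_i = sum_j P(i->j) * a_j:
  a_1 = 1/5*a_0 + 1/4*a_1 + 1/10*a_2 + 1/10*a_3 + 7/20*a_4
  a_2 = 1/5*a_0 + 3/20*a_1 + 3/5*a_2 + 0*a_3 + 1/20*a_4
  a_3 = 1/10*a_0 + 3/20*a_1 + 1/5*a_2 + 0*a_3 + 11/20*a_4

Substituting a_0 = 1 and a_4 = 0, rearrange to (I - Q) a = r where r[i] = P(i -> 0):
  [3/4, -1/10, -1/10] . (a_1, a_2, a_3) = 1/5
  [-3/20, 2/5, 0] . (a_1, a_2, a_3) = 1/5
  [-3/20, -1/5, 1] . (a_1, a_2, a_3) = 1/10

Solving yields:
  a_1 = 9/23
  a_2 = 119/184
  a_3 = 53/184

Starting state is 1, so the absorption probability is a_1 = 9/23.

Answer: 9/23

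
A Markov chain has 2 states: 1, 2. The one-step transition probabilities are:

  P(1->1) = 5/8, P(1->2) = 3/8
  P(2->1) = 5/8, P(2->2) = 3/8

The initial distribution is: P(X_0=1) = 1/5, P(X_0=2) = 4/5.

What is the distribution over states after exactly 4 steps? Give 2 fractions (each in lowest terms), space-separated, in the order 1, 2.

Propagating the distribution step by step (d_{t+1} = d_t * P):
d_0 = (1=1/5, 2=4/5)
  d_1[1] = 1/5*5/8 + 4/5*5/8 = 5/8
  d_1[2] = 1/5*3/8 + 4/5*3/8 = 3/8
d_1 = (1=5/8, 2=3/8)
  d_2[1] = 5/8*5/8 + 3/8*5/8 = 5/8
  d_2[2] = 5/8*3/8 + 3/8*3/8 = 3/8
d_2 = (1=5/8, 2=3/8)
  d_3[1] = 5/8*5/8 + 3/8*5/8 = 5/8
  d_3[2] = 5/8*3/8 + 3/8*3/8 = 3/8
d_3 = (1=5/8, 2=3/8)
  d_4[1] = 5/8*5/8 + 3/8*5/8 = 5/8
  d_4[2] = 5/8*3/8 + 3/8*3/8 = 3/8
d_4 = (1=5/8, 2=3/8)

Answer: 5/8 3/8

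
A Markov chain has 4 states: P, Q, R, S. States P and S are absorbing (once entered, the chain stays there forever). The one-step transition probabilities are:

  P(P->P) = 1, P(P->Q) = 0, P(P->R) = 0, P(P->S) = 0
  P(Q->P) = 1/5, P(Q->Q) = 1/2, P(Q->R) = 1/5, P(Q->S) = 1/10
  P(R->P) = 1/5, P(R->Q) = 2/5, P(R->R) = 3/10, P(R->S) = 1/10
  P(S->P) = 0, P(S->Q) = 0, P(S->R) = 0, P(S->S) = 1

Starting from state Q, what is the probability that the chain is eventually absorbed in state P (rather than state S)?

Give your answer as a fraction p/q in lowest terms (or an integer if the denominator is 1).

Answer: 2/3

Derivation:
Let a_i = P(absorbed in P | start in state i).
Boundary conditions: a_P = 1, a_S = 0.
For each transient state i, a_i = sum_j P(i->j) * a_j:
  a_Q = 1/5*a_P + 1/2*a_Q + 1/5*a_R + 1/10*a_S
  a_R = 1/5*a_P + 2/5*a_Q + 3/10*a_R + 1/10*a_S

Substituting a_P = 1 and a_S = 0, rearrange to (I - Q) a = r where r[i] = P(i -> P):
  [1/2, -1/5] . (a_Q, a_R) = 1/5
  [-2/5, 7/10] . (a_Q, a_R) = 1/5

Solving yields:
  a_Q = 2/3
  a_R = 2/3

Starting state is Q, so the absorption probability is a_Q = 2/3.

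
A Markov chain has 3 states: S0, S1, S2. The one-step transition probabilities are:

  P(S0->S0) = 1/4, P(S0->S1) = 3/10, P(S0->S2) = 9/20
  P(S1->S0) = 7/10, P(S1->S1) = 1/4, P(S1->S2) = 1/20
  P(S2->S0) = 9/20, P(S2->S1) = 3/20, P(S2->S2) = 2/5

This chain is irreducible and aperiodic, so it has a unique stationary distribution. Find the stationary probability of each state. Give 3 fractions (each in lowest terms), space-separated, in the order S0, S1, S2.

The stationary distribution satisfies pi = pi * P, i.e.:
  pi_S0 = 1/4*pi_S0 + 7/10*pi_S1 + 9/20*pi_S2
  pi_S1 = 3/10*pi_S0 + 1/4*pi_S1 + 3/20*pi_S2
  pi_S2 = 9/20*pi_S0 + 1/20*pi_S1 + 2/5*pi_S2
with normalization: pi_S0 + pi_S1 + pi_S2 = 1.

Using the first 2 balance equations plus normalization, the linear system A*pi = b is:
  [-3/4, 7/10, 9/20] . pi = 0
  [3/10, -3/4, 3/20] . pi = 0
  [1, 1, 1] . pi = 1

Solving yields:
  pi_S0 = 59/139
  pi_S1 = 33/139
  pi_S2 = 47/139

Verification (pi * P):
  59/139*1/4 + 33/139*7/10 + 47/139*9/20 = 59/139 = pi_S0  (ok)
  59/139*3/10 + 33/139*1/4 + 47/139*3/20 = 33/139 = pi_S1  (ok)
  59/139*9/20 + 33/139*1/20 + 47/139*2/5 = 47/139 = pi_S2  (ok)

Answer: 59/139 33/139 47/139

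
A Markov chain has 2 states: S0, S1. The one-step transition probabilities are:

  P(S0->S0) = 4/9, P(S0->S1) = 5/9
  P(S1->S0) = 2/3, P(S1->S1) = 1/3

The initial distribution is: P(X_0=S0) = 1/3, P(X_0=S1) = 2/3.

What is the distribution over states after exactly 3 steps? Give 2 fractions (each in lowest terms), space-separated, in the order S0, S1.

Answer: 1198/2187 989/2187

Derivation:
Propagating the distribution step by step (d_{t+1} = d_t * P):
d_0 = (S0=1/3, S1=2/3)
  d_1[S0] = 1/3*4/9 + 2/3*2/3 = 16/27
  d_1[S1] = 1/3*5/9 + 2/3*1/3 = 11/27
d_1 = (S0=16/27, S1=11/27)
  d_2[S0] = 16/27*4/9 + 11/27*2/3 = 130/243
  d_2[S1] = 16/27*5/9 + 11/27*1/3 = 113/243
d_2 = (S0=130/243, S1=113/243)
  d_3[S0] = 130/243*4/9 + 113/243*2/3 = 1198/2187
  d_3[S1] = 130/243*5/9 + 113/243*1/3 = 989/2187
d_3 = (S0=1198/2187, S1=989/2187)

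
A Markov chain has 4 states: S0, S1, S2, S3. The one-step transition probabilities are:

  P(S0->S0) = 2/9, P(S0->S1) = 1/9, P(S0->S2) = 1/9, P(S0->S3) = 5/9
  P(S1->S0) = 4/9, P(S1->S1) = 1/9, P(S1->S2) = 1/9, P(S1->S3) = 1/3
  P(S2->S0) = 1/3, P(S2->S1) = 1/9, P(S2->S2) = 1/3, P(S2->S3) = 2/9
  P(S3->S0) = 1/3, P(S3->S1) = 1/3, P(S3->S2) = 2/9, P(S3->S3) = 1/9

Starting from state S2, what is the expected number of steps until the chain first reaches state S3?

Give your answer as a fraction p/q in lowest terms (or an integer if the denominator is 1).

Answer: 405/137

Derivation:
Let h_i = expected steps to first reach S3 from state i.
Boundary: h_S3 = 0.
First-step equations for the other states:
  h_S0 = 1 + 2/9*h_S0 + 1/9*h_S1 + 1/9*h_S2 + 5/9*h_S3
  h_S1 = 1 + 4/9*h_S0 + 1/9*h_S1 + 1/9*h_S2 + 1/3*h_S3
  h_S2 = 1 + 1/3*h_S0 + 1/9*h_S1 + 1/3*h_S2 + 2/9*h_S3

Substituting h_S3 = 0 and rearranging gives the linear system (I - Q) h = 1:
  [7/9, -1/9, -1/9] . (h_S0, h_S1, h_S2) = 1
  [-4/9, 8/9, -1/9] . (h_S0, h_S1, h_S2) = 1
  [-1/3, -1/9, 2/3] . (h_S0, h_S1, h_S2) = 1

Solving yields:
  h_S0 = 567/274
  h_S1 = 693/274
  h_S2 = 405/137

Starting state is S2, so the expected hitting time is h_S2 = 405/137.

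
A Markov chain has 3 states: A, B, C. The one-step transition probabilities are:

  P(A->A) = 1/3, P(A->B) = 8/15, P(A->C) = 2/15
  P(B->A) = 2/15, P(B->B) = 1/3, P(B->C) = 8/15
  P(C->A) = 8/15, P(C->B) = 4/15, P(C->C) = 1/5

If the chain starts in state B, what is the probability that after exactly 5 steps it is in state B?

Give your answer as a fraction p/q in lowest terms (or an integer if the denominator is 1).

Computing P^5 by repeated multiplication:
P^1 =
  A: [1/3, 8/15, 2/15]
  B: [2/15, 1/3, 8/15]
  C: [8/15, 4/15, 1/5]
P^2 =
  A: [19/75, 88/225, 16/45]
  B: [28/75, 73/225, 68/225]
  C: [8/25, 32/75, 19/75]
P^3 =
  A: [367/1125, 1216/3375, 1058/3375]
  B: [74/225, 1309/3375, 956/3375]
  C: [112/375, 428/1125, 361/1125]
P^4 =
  A: [5467/16875, 3824/10125, 15104/50625]
  B: [5272/16875, 19249/50625, 3112/10125]
  C: [1808/5625, 6272/16875, 5179/16875]
P^5 =
  A: [80359/253125, 287224/759375, 231074/759375]
  B: [80686/253125, 285013/759375, 232304/759375]
  C: [27032/84375, 95468/253125, 76561/253125]

(P^5)[B -> B] = 285013/759375

Answer: 285013/759375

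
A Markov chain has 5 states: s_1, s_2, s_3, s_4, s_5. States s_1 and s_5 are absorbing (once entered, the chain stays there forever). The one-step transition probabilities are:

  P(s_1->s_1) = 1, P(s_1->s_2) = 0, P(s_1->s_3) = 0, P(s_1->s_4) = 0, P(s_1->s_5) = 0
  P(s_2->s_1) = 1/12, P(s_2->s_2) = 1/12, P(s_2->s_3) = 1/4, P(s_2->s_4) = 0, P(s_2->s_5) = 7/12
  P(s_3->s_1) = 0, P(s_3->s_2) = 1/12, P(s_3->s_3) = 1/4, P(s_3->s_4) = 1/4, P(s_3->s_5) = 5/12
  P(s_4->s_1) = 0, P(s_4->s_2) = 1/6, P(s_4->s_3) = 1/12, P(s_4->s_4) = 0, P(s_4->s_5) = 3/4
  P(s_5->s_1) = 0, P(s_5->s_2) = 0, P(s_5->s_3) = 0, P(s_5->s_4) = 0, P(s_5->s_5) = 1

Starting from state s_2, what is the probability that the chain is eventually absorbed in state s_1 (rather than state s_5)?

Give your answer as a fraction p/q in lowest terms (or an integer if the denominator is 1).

Answer: 35/367

Derivation:
Let a_i = P(absorbed in s_1 | start in state i).
Boundary conditions: a_s_1 = 1, a_s_5 = 0.
For each transient state i, a_i = sum_j P(i->j) * a_j:
  a_s_2 = 1/12*a_s_1 + 1/12*a_s_2 + 1/4*a_s_3 + 0*a_s_4 + 7/12*a_s_5
  a_s_3 = 0*a_s_1 + 1/12*a_s_2 + 1/4*a_s_3 + 1/4*a_s_4 + 5/12*a_s_5
  a_s_4 = 0*a_s_1 + 1/6*a_s_2 + 1/12*a_s_3 + 0*a_s_4 + 3/4*a_s_5

Substituting a_s_1 = 1 and a_s_5 = 0, rearrange to (I - Q) a = r where r[i] = P(i -> s_1):
  [11/12, -1/4, 0] . (a_s_2, a_s_3, a_s_4) = 1/12
  [-1/12, 3/4, -1/4] . (a_s_2, a_s_3, a_s_4) = 0
  [-1/6, -1/12, 1] . (a_s_2, a_s_3, a_s_4) = 0

Solving yields:
  a_s_2 = 35/367
  a_s_3 = 6/367
  a_s_4 = 19/1101

Starting state is s_2, so the absorption probability is a_s_2 = 35/367.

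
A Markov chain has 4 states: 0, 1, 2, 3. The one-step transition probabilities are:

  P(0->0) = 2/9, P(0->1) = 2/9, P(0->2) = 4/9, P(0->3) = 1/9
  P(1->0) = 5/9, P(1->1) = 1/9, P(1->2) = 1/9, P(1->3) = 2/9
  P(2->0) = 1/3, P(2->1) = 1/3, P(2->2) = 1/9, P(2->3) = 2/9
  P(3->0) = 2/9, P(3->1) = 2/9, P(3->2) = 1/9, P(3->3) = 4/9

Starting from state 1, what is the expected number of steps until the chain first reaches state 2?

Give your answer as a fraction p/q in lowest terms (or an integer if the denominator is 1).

Answer: 243/56

Derivation:
Let h_i = expected steps to first reach 2 from state i.
Boundary: h_2 = 0.
First-step equations for the other states:
  h_0 = 1 + 2/9*h_0 + 2/9*h_1 + 4/9*h_2 + 1/9*h_3
  h_1 = 1 + 5/9*h_0 + 1/9*h_1 + 1/9*h_2 + 2/9*h_3
  h_3 = 1 + 2/9*h_0 + 2/9*h_1 + 1/9*h_2 + 4/9*h_3

Substituting h_2 = 0 and rearranging gives the linear system (I - Q) h = 1:
  [7/9, -2/9, -1/9] . (h_0, h_1, h_3) = 1
  [-5/9, 8/9, -2/9] . (h_0, h_1, h_3) = 1
  [-2/9, -2/9, 5/9] . (h_0, h_1, h_3) = 1

Solving yields:
  h_0 = 45/14
  h_1 = 243/56
  h_3 = 135/28

Starting state is 1, so the expected hitting time is h_1 = 243/56.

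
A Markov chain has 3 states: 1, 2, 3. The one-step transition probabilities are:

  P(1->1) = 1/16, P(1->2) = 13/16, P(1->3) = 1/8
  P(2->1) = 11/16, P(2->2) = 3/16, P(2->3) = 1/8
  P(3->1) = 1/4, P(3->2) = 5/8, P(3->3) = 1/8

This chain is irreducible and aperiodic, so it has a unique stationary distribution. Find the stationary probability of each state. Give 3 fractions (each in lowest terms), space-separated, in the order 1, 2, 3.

The stationary distribution satisfies pi = pi * P, i.e.:
  pi_1 = 1/16*pi_1 + 11/16*pi_2 + 1/4*pi_3
  pi_2 = 13/16*pi_1 + 3/16*pi_2 + 5/8*pi_3
  pi_3 = 1/8*pi_1 + 1/8*pi_2 + 1/8*pi_3
with normalization: pi_1 + pi_2 + pi_3 = 1.

Using the first 2 balance equations plus normalization, the linear system A*pi = b is:
  [-15/16, 11/16, 1/4] . pi = 0
  [13/16, -13/16, 5/8] . pi = 0
  [1, 1, 1] . pi = 1

Solving yields:
  pi_1 = 81/208
  pi_2 = 101/208
  pi_3 = 1/8

Verification (pi * P):
  81/208*1/16 + 101/208*11/16 + 1/8*1/4 = 81/208 = pi_1  (ok)
  81/208*13/16 + 101/208*3/16 + 1/8*5/8 = 101/208 = pi_2  (ok)
  81/208*1/8 + 101/208*1/8 + 1/8*1/8 = 1/8 = pi_3  (ok)

Answer: 81/208 101/208 1/8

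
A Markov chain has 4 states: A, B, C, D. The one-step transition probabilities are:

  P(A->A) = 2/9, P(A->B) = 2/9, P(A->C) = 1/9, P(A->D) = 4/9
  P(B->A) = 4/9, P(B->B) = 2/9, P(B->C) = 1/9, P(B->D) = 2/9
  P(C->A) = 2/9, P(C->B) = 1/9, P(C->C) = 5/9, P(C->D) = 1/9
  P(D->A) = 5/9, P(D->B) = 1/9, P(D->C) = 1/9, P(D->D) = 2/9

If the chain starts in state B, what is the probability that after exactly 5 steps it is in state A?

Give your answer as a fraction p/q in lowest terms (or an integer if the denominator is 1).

Computing P^5 by repeated multiplication:
P^1 =
  A: [2/9, 2/9, 1/9, 4/9]
  B: [4/9, 2/9, 1/9, 2/9]
  C: [2/9, 1/9, 5/9, 1/9]
  D: [5/9, 1/9, 1/9, 2/9]
P^2 =
  A: [34/81, 13/81, 13/81, 7/27]
  B: [28/81, 5/27, 13/81, 25/81]
  C: [23/81, 4/27, 29/81, 17/81]
  D: [26/81, 5/27, 13/81, 1/3]
P^3 =
  A: [251/729, 128/729, 133/729, 217/729]
  B: [89/243, 124/729, 133/729, 205/729]
  C: [79/243, 116/729, 197/729, 179/729]
  D: [91/243, 122/729, 133/729, 67/243]
P^4 =
  A: [2365/6561, 1108/6561, 1261/6561, 203/729]
  B: [2321/6561, 1120/6561, 1261/6561, 1859/6561]
  C: [2227/6561, 1082/6561, 1517/6561, 1735/6561]
  D: [2305/6561, 1124/6561, 1261/6561, 1871/6561]
P^5 =
  A: [20819/59049, 10034/59049, 11605/59049, 16591/59049]
  B: [20939/59049, 3334/19683, 11605/59049, 5501/19683]
  C: [20491/59049, 3290/19683, 12629/59049, 5353/19683]
  D: [20983/59049, 370/2187, 11605/59049, 16471/59049]

(P^5)[B -> A] = 20939/59049

Answer: 20939/59049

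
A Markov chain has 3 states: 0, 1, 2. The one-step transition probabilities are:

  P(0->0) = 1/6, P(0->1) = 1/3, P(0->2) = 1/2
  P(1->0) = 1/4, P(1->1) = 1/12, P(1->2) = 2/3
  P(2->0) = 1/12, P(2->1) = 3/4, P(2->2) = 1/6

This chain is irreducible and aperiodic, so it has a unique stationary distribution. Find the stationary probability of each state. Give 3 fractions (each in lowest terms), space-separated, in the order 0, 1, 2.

Answer: 19/115 47/115 49/115

Derivation:
The stationary distribution satisfies pi = pi * P, i.e.:
  pi_0 = 1/6*pi_0 + 1/4*pi_1 + 1/12*pi_2
  pi_1 = 1/3*pi_0 + 1/12*pi_1 + 3/4*pi_2
  pi_2 = 1/2*pi_0 + 2/3*pi_1 + 1/6*pi_2
with normalization: pi_0 + pi_1 + pi_2 = 1.

Using the first 2 balance equations plus normalization, the linear system A*pi = b is:
  [-5/6, 1/4, 1/12] . pi = 0
  [1/3, -11/12, 3/4] . pi = 0
  [1, 1, 1] . pi = 1

Solving yields:
  pi_0 = 19/115
  pi_1 = 47/115
  pi_2 = 49/115

Verification (pi * P):
  19/115*1/6 + 47/115*1/4 + 49/115*1/12 = 19/115 = pi_0  (ok)
  19/115*1/3 + 47/115*1/12 + 49/115*3/4 = 47/115 = pi_1  (ok)
  19/115*1/2 + 47/115*2/3 + 49/115*1/6 = 49/115 = pi_2  (ok)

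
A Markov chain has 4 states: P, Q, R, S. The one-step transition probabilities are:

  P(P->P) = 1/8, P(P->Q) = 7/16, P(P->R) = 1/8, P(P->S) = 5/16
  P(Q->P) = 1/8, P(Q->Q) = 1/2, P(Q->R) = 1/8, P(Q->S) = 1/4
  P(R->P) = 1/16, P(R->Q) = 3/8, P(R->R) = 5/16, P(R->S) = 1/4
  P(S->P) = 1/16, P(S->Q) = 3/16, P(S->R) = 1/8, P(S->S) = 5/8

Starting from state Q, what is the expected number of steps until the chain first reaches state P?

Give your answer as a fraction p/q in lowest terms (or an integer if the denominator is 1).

Answer: 520/47

Derivation:
Let h_i = expected steps to first reach P from state i.
Boundary: h_P = 0.
First-step equations for the other states:
  h_Q = 1 + 1/8*h_P + 1/2*h_Q + 1/8*h_R + 1/4*h_S
  h_R = 1 + 1/16*h_P + 3/8*h_Q + 5/16*h_R + 1/4*h_S
  h_S = 1 + 1/16*h_P + 3/16*h_Q + 1/8*h_R + 5/8*h_S

Substituting h_P = 0 and rearranging gives the linear system (I - Q) h = 1:
  [1/2, -1/8, -1/4] . (h_Q, h_R, h_S) = 1
  [-3/8, 11/16, -1/4] . (h_Q, h_R, h_S) = 1
  [-3/16, -1/8, 3/8] . (h_Q, h_R, h_S) = 1

Solving yields:
  h_Q = 520/47
  h_R = 560/47
  h_S = 572/47

Starting state is Q, so the expected hitting time is h_Q = 520/47.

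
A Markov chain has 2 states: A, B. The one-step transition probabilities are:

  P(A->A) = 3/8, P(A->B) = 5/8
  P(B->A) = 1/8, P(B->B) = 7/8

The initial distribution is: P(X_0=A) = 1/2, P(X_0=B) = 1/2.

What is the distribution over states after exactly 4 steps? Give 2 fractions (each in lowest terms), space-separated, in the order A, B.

Propagating the distribution step by step (d_{t+1} = d_t * P):
d_0 = (A=1/2, B=1/2)
  d_1[A] = 1/2*3/8 + 1/2*1/8 = 1/4
  d_1[B] = 1/2*5/8 + 1/2*7/8 = 3/4
d_1 = (A=1/4, B=3/4)
  d_2[A] = 1/4*3/8 + 3/4*1/8 = 3/16
  d_2[B] = 1/4*5/8 + 3/4*7/8 = 13/16
d_2 = (A=3/16, B=13/16)
  d_3[A] = 3/16*3/8 + 13/16*1/8 = 11/64
  d_3[B] = 3/16*5/8 + 13/16*7/8 = 53/64
d_3 = (A=11/64, B=53/64)
  d_4[A] = 11/64*3/8 + 53/64*1/8 = 43/256
  d_4[B] = 11/64*5/8 + 53/64*7/8 = 213/256
d_4 = (A=43/256, B=213/256)

Answer: 43/256 213/256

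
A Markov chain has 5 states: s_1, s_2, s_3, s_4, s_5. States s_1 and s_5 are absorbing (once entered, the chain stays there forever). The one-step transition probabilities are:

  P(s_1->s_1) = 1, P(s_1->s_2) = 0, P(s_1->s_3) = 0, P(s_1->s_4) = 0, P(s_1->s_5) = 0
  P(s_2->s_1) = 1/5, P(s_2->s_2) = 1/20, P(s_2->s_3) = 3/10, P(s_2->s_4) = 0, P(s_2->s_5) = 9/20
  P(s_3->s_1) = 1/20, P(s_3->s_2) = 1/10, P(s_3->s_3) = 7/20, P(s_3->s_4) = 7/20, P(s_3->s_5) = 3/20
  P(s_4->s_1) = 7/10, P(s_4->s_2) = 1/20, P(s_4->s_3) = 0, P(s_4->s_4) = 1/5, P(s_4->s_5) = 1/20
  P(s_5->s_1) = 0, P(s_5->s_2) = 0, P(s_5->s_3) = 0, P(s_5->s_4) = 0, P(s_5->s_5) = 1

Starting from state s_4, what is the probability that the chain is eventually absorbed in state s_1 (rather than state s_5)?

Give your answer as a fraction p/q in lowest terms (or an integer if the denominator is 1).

Let a_i = P(absorbed in s_1 | start in state i).
Boundary conditions: a_s_1 = 1, a_s_5 = 0.
For each transient state i, a_i = sum_j P(i->j) * a_j:
  a_s_2 = 1/5*a_s_1 + 1/20*a_s_2 + 3/10*a_s_3 + 0*a_s_4 + 9/20*a_s_5
  a_s_3 = 1/20*a_s_1 + 1/10*a_s_2 + 7/20*a_s_3 + 7/20*a_s_4 + 3/20*a_s_5
  a_s_4 = 7/10*a_s_1 + 1/20*a_s_2 + 0*a_s_3 + 1/5*a_s_4 + 1/20*a_s_5

Substituting a_s_1 = 1 and a_s_5 = 0, rearrange to (I - Q) a = r where r[i] = P(i -> s_1):
  [19/20, -3/10, 0] . (a_s_2, a_s_3, a_s_4) = 1/5
  [-1/10, 13/20, -7/20] . (a_s_2, a_s_3, a_s_4) = 1/20
  [-1/20, 0, 4/5] . (a_s_2, a_s_3, a_s_4) = 7/10

Solving yields:
  a_s_2 = 758/1859
  a_s_3 = 1161/1859
  a_s_4 = 1674/1859

Starting state is s_4, so the absorption probability is a_s_4 = 1674/1859.

Answer: 1674/1859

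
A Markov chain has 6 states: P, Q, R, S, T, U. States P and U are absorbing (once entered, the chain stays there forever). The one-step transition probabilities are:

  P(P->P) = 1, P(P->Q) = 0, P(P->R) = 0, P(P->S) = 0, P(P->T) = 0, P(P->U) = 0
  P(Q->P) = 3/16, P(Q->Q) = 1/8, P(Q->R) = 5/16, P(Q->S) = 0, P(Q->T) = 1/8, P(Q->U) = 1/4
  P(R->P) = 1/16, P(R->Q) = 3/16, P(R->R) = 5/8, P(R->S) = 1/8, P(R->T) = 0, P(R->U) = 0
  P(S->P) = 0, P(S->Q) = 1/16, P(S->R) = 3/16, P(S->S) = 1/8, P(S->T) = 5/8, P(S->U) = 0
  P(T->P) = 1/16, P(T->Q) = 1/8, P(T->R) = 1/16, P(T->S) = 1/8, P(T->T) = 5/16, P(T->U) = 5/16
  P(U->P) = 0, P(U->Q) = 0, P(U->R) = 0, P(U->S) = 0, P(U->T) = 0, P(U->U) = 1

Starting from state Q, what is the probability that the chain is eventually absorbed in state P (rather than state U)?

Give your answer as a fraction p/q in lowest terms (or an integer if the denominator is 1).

Answer: 130/303

Derivation:
Let a_i = P(absorbed in P | start in state i).
Boundary conditions: a_P = 1, a_U = 0.
For each transient state i, a_i = sum_j P(i->j) * a_j:
  a_Q = 3/16*a_P + 1/8*a_Q + 5/16*a_R + 0*a_S + 1/8*a_T + 1/4*a_U
  a_R = 1/16*a_P + 3/16*a_Q + 5/8*a_R + 1/8*a_S + 0*a_T + 0*a_U
  a_S = 0*a_P + 1/16*a_Q + 3/16*a_R + 1/8*a_S + 5/8*a_T + 0*a_U
  a_T = 1/16*a_P + 1/8*a_Q + 1/16*a_R + 1/8*a_S + 5/16*a_T + 5/16*a_U

Substituting a_P = 1 and a_U = 0, rearrange to (I - Q) a = r where r[i] = P(i -> P):
  [7/8, -5/16, 0, -1/8] . (a_Q, a_R, a_S, a_T) = 3/16
  [-3/16, 3/8, -1/8, 0] . (a_Q, a_R, a_S, a_T) = 1/16
  [-1/16, -3/16, 7/8, -5/8] . (a_Q, a_R, a_S, a_T) = 0
  [-1/8, -1/16, -1/8, 11/16] . (a_Q, a_R, a_S, a_T) = 1/16

Solving yields:
  a_Q = 130/303
  a_R = 149/303
  a_S = 67/202
  a_T = 83/303

Starting state is Q, so the absorption probability is a_Q = 130/303.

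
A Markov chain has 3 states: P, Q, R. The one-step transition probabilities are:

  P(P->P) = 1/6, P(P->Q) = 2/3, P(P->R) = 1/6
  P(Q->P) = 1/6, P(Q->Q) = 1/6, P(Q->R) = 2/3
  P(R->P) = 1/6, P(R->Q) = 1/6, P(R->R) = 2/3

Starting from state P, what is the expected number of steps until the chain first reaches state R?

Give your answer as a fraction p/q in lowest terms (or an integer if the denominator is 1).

Let h_i = expected steps to first reach R from state i.
Boundary: h_R = 0.
First-step equations for the other states:
  h_P = 1 + 1/6*h_P + 2/3*h_Q + 1/6*h_R
  h_Q = 1 + 1/6*h_P + 1/6*h_Q + 2/3*h_R

Substituting h_R = 0 and rearranging gives the linear system (I - Q) h = 1:
  [5/6, -2/3] . (h_P, h_Q) = 1
  [-1/6, 5/6] . (h_P, h_Q) = 1

Solving yields:
  h_P = 18/7
  h_Q = 12/7

Starting state is P, so the expected hitting time is h_P = 18/7.

Answer: 18/7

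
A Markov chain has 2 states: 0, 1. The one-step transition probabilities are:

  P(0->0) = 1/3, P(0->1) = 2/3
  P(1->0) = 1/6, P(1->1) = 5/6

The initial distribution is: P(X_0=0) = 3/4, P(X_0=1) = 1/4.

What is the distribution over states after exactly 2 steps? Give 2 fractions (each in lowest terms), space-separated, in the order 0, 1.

Propagating the distribution step by step (d_{t+1} = d_t * P):
d_0 = (0=3/4, 1=1/4)
  d_1[0] = 3/4*1/3 + 1/4*1/6 = 7/24
  d_1[1] = 3/4*2/3 + 1/4*5/6 = 17/24
d_1 = (0=7/24, 1=17/24)
  d_2[0] = 7/24*1/3 + 17/24*1/6 = 31/144
  d_2[1] = 7/24*2/3 + 17/24*5/6 = 113/144
d_2 = (0=31/144, 1=113/144)

Answer: 31/144 113/144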